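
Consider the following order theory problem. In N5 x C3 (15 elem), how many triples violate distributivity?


Distributive law: a ^ (b v c) = (a ^ b) v (a ^ c).
Check all 15^3 = 3375 ordered triples (a,b,c).
  e.g. a=(b,0), b=(a,0), c=(c,0): lhs=(b,0) != rhs=(a,0)
  e.g. a=(b,0), b=(a,0), c=(c,1): lhs=(b,0) != rhs=(a,0)
Total violating triples: 54


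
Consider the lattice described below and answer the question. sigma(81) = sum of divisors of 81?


sigma(n) = sum of divisors.
Divisors of 81: [1, 3, 9, 27, 81]
Sum = 121


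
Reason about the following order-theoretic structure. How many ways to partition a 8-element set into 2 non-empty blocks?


S(n,k) = k*S(n-1,k) + S(n-1,k-1).
S(7,2) = 63, S(7,1) = 1
S(8,2) = 2*63 + 1 = 126 + 1
S(8,2) = 127


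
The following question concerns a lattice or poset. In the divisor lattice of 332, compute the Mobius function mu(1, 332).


In a divisor lattice, mu(a,b) = mu(b/a) where mu is the classical Mobius function.
b/a = 332/1 = 332
Prime factorization of 332: primes [2, 83]
332 is not squarefree, so mu(332) = 0


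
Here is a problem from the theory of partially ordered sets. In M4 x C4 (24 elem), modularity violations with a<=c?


Modular law: if a <= c then a v (b ^ c) = (a v b) ^ c.
Check all triples (a,b,c) with a <= c among 24 elements.
This lattice is modular (diamonds M_m and their chain-products are modular).
Total violating triples: 0


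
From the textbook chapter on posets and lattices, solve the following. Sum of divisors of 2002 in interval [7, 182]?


Interval [7,182] in divisors of 2002: [7, 14, 91, 182]
Sum = 294


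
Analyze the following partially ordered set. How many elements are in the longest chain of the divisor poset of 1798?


A chain is a totally ordered subset; we count the number of elements in a maximum chain.
Compute, for each element x, the size of the longest chain ending at x:
  1: 1
  2: 2
  29: 2
  31: 2
  58: 3
  62: 3
  ...
A maximum chain: 1 < 2 < 58 < 1798
Number of elements in the longest chain: 4


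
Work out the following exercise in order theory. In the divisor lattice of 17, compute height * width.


Height = length of longest chain minus 1; width = size of largest antichain.
A maximum chain: 1 | 17  (height 1).
A maximum antichain: {1}  (width 1).
Product = 1 * 1 = 1


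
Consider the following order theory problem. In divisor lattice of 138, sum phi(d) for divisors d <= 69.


Divisors of 138 up to 69: [1, 2, 3, 6, 23, 46, 69]
phi values: [1, 1, 2, 2, 22, 22, 44]
Sum = 94


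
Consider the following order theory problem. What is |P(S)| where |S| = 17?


Power set = 2^n.
2^17 = 131072


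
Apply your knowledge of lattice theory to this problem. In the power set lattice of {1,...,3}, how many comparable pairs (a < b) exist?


A comparable pair {a,b} has a < b or b < a in the order.
Count unordered pairs where one element is strictly below the other.
Examples: {{},{1}}, {{},{2}}, {{},{3}}, {{},{1,2}}, ...
Total comparable pairs: 19


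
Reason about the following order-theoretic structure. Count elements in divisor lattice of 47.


Divisors of 47: [1, 47]
Count: 2


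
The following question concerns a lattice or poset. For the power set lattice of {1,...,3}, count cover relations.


A cover relation a -< b holds when a < b with no c strictly between.
Cover relations:
  {} -< {1}
  {} -< {2}
  {} -< {3}
  {1} -< {1,2}
  {1} -< {1,3}
  {2} -< {1,2}
  {2} -< {2,3}
  {3} -< {1,3}
  ...4 more
Total: 12


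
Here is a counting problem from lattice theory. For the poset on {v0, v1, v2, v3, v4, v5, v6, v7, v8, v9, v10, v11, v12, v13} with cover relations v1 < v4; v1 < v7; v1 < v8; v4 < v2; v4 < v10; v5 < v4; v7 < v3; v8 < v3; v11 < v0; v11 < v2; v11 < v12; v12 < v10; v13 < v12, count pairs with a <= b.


The order relation is {(a,b) : a <= b}, reflexive so it includes (a,a).
Examples: (v0,v0), (v1,v1), (v1,v10), (v1,v2), (v1,v3), ...
Total ordered pairs: 34


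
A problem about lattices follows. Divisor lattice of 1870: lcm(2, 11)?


Join=lcm.
gcd(2,11)=1
lcm=22


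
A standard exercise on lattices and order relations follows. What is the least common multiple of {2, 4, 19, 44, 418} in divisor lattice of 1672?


In a divisor lattice, join = lcm (least common multiple).
Compute lcm iteratively: start with first element, then lcm(current, next).
Elements: [2, 4, 19, 44, 418]
lcm(2,4) = 4
lcm(4,19) = 76
lcm(76,44) = 836
lcm(836,418) = 836
Final lcm = 836


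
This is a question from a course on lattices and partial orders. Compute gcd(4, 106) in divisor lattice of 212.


In a divisor lattice, meet = gcd (greatest common divisor).
By Euclidean algorithm or factoring: gcd(4,106) = 2


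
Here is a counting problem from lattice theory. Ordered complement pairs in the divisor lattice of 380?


Complement pair (a,b): a meet b = bottom, a join b = top.
Here: gcd(a,b)=1 and lcm(a,b)=380, i.e. a*b=380 with a,b coprime.
Pairs found: (1,380), (4,95), (5,76), (19,20), ... (4 more)
Total ordered pairs: 8


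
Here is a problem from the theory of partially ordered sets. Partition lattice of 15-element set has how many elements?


B(n) = number of set partitions of an n-element set.
B(n) satisfies the recurrence: B(n+1) = sum_k C(n,k)*B(k).
B(15) = 1382958545


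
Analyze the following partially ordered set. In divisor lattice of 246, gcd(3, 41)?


Meet=gcd.
gcd(3,41)=1


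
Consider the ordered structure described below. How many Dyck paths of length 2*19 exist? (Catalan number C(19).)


C(n) = C(2n, n) / (n+1).
C(38, 19) = 35345263800
C(19) = 35345263800 / 20 = 1767263190


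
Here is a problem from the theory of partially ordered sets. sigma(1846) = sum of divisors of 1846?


sigma(n) = sum of divisors.
Divisors of 1846: [1, 2, 13, 26, 71, 142, 923, 1846]
Sum = 3024


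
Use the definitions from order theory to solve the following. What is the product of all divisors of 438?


Divisors of 438: [1, 2, 3, 6, 73, 146, 219, 438]
Product = n^(d(n)/2) = 438^(8/2)
Product = 36804120336


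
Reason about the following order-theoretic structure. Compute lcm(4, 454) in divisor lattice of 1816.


In a divisor lattice, join = lcm (least common multiple).
gcd(4,454) = 2
lcm(4,454) = 4*454/gcd = 1816/2 = 908


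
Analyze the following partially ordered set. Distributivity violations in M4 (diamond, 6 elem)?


Distributive law: a ^ (b v c) = (a ^ b) v (a ^ c).
Check all 6^3 = 216 ordered triples (a,b,c).
  e.g. a=a1, b=a2, c=a3: lhs=a1 != rhs=0
  e.g. a=a1, b=a2, c=a4: lhs=a1 != rhs=0
Total violating triples: 24


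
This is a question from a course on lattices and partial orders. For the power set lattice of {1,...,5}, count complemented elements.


An element a is complemented if some b has a meet b = bottom, a join b = top.
every subset A has complement S\A, so all elements are complemented.
Complemented elements: {}, {1}, {2}, {3}, {4}, {5}, ... (26 more)
Count: 32


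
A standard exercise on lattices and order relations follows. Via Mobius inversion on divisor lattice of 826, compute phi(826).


phi(n) = n * prod_{p|n} (1 - 1/p).
Prime divisors of 826: [2, 7, 59]
phi(826) = 826 * (1 - 1/2) * (1 - 1/7) * (1 - 1/59)
phi(826) = 348


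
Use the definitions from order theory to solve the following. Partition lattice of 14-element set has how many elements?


B(n) = number of set partitions of an n-element set.
B(n) satisfies the recurrence: B(n+1) = sum_k C(n,k)*B(k).
B(14) = 190899322


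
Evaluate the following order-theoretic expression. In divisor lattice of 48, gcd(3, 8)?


Meet=gcd.
gcd(3,8)=1


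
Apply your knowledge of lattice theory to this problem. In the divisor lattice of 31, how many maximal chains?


A maximal chain goes from the minimum element to a maximal element via cover relations.
Counting all min-to-max paths in the cover graph.
Total maximal chains: 1


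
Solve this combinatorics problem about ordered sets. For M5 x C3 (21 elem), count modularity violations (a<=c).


Modular law: if a <= c then a v (b ^ c) = (a v b) ^ c.
Check all triples (a,b,c) with a <= c among 21 elements.
This lattice is modular (diamonds M_m and their chain-products are modular).
Total violating triples: 0


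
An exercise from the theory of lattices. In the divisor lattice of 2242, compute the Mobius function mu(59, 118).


In a divisor lattice, mu(a,b) = mu(b/a) where mu is the classical Mobius function.
b/a = 118/59 = 2
Prime factorization of 2: primes [2]
2 is squarefree with 1 prime factor(s), so mu(2) = (-1)^1 = -1


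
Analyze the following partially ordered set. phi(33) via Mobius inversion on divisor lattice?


phi(n) = n * prod_{p|n} (1 - 1/p).
Prime divisors of 33: [3, 11]
phi(33) = 33 * (1 - 1/3) * (1 - 1/11)
phi(33) = 20


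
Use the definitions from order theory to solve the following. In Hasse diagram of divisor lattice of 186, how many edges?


A cover relation a -< b holds when a < b with no c strictly between.
Cover relations:
  1 -< 2
  1 -< 3
  1 -< 31
  2 -< 6
  2 -< 62
  3 -< 6
  3 -< 93
  6 -< 186
  ...4 more
Total: 12


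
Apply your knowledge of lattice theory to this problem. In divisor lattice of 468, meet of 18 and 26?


In a divisor lattice, meet = gcd (greatest common divisor).
By Euclidean algorithm or factoring: gcd(18,26) = 2


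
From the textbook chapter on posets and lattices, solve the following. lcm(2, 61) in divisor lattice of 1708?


Join=lcm.
gcd(2,61)=1
lcm=122


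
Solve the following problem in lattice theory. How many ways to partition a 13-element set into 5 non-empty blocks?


S(n,k) = k*S(n-1,k) + S(n-1,k-1).
S(12,5) = 1379400, S(12,4) = 611501
S(13,5) = 5*1379400 + 611501 = 6897000 + 611501
S(13,5) = 7508501


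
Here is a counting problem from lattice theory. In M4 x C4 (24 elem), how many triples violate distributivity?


Distributive law: a ^ (b v c) = (a ^ b) v (a ^ c).
Check all 24^3 = 13824 ordered triples (a,b,c).
  e.g. a=(a1,0), b=(a2,0), c=(a3,0): lhs=(a1,0) != rhs=(0,0)
  e.g. a=(a1,0), b=(a2,0), c=(a3,1): lhs=(a1,0) != rhs=(0,0)
Total violating triples: 1536


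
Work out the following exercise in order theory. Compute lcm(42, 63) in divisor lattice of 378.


In a divisor lattice, join = lcm (least common multiple).
gcd(42,63) = 21
lcm(42,63) = 42*63/gcd = 2646/21 = 126


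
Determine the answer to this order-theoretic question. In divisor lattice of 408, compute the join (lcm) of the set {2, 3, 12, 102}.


In a divisor lattice, join = lcm (least common multiple).
Compute lcm iteratively: start with first element, then lcm(current, next).
Elements: [2, 3, 12, 102]
lcm(2,3) = 6
lcm(6,12) = 12
lcm(12,102) = 204
Final lcm = 204


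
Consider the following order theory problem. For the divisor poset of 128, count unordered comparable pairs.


A comparable pair {a,b} has a < b or b < a in the order.
Count unordered pairs where one element is strictly below the other.
Examples: {1,2}, {1,4}, {1,8}, {1,16}, ...
Total comparable pairs: 28


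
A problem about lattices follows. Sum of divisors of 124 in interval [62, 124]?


Interval [62,124] in divisors of 124: [62, 124]
Sum = 186


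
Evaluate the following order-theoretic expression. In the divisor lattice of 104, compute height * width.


Height = length of longest chain minus 1; width = size of largest antichain.
A maximum chain: 1 | 13 | 26 | 52 | 104  (height 4).
A maximum antichain: {2, 13}  (width 2).
Product = 4 * 2 = 8


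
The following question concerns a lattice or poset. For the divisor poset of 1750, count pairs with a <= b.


The order relation is {(a,b) : a <= b}, reflexive so it includes (a,a).
Examples: (1,1), (1,10), (1,125), (1,14), (1,175), ...
Total ordered pairs: 90


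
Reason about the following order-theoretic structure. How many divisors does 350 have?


Divisors of 350: [1, 2, 5, 7, 10, 14, 25, 35, 50, 70, 175, 350]
Count: 12


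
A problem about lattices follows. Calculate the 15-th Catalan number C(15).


C(n) = C(2n, n) / (n+1).
C(30, 15) = 155117520
C(15) = 155117520 / 16 = 9694845


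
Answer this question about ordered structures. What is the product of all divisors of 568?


Divisors of 568: [1, 2, 4, 8, 71, 142, 284, 568]
Product = n^(d(n)/2) = 568^(8/2)
Product = 104086245376


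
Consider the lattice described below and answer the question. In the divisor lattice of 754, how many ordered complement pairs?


Complement pair (a,b): a meet b = bottom, a join b = top.
Here: gcd(a,b)=1 and lcm(a,b)=754, i.e. a*b=754 with a,b coprime.
Pairs found: (1,754), (2,377), (13,58), (26,29), ... (4 more)
Total ordered pairs: 8


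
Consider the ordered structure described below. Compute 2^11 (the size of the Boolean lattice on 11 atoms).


Power set = 2^n.
2^11 = 2048


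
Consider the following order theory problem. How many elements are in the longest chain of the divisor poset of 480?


A chain is a totally ordered subset; we count the number of elements in a maximum chain.
Compute, for each element x, the size of the longest chain ending at x:
  1: 1
  2: 2
  3: 2
  5: 2
  4: 3
  6: 3
  ...
A maximum chain: 1 < 2 < 4 < 8 < 16 < 32 < 96 < 480
Number of elements in the longest chain: 8


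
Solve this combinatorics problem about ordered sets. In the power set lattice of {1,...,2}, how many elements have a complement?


An element a is complemented if some b has a meet b = bottom, a join b = top.
every subset A has complement S\A, so all elements are complemented.
Complemented elements: {}, {1}, {2}, {1,2}
Count: 4


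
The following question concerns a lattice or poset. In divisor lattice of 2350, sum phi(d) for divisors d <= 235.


Divisors of 2350 up to 235: [1, 2, 5, 10, 25, 47, 50, 94, 235]
phi values: [1, 1, 4, 4, 20, 46, 20, 46, 184]
Sum = 326


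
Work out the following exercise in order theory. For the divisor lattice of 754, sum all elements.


sigma(n) = sum of divisors.
Divisors of 754: [1, 2, 13, 26, 29, 58, 377, 754]
Sum = 1260


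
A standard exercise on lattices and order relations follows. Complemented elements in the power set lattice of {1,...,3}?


An element a is complemented if some b has a meet b = bottom, a join b = top.
every subset A has complement S\A, so all elements are complemented.
Complemented elements: {}, {1}, {2}, {3}, {1,2}, {1,3}, ... (2 more)
Count: 8


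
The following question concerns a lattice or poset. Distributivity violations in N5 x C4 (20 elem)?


Distributive law: a ^ (b v c) = (a ^ b) v (a ^ c).
Check all 20^3 = 8000 ordered triples (a,b,c).
  e.g. a=(b,0), b=(a,0), c=(c,0): lhs=(b,0) != rhs=(a,0)
  e.g. a=(b,0), b=(a,0), c=(c,1): lhs=(b,0) != rhs=(a,0)
Total violating triples: 128


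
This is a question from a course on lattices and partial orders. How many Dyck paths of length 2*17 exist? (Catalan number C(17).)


C(n) = C(2n, n) / (n+1).
C(34, 17) = 2333606220
C(17) = 2333606220 / 18 = 129644790


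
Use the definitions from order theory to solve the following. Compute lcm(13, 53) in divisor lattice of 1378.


In a divisor lattice, join = lcm (least common multiple).
gcd(13,53) = 1
lcm(13,53) = 13*53/gcd = 689/1 = 689


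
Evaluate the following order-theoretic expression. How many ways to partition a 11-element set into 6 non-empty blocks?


S(n,k) = k*S(n-1,k) + S(n-1,k-1).
S(10,6) = 22827, S(10,5) = 42525
S(11,6) = 6*22827 + 42525 = 136962 + 42525
S(11,6) = 179487


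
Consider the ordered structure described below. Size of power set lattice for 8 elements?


Power set = 2^n.
2^8 = 256


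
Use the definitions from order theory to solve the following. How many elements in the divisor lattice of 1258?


Divisors of 1258: [1, 2, 17, 34, 37, 74, 629, 1258]
Count: 8


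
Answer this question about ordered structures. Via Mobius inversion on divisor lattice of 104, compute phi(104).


phi(n) = n * prod_{p|n} (1 - 1/p).
Prime divisors of 104: [2, 13]
phi(104) = 104 * (1 - 1/2) * (1 - 1/13)
phi(104) = 48


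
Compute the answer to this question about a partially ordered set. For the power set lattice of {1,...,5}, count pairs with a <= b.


The order relation is {(a,b) : a <= b}, reflexive so it includes (a,a).
Examples: ({},{}), ({},{1,2}), ({},{1,2,3}), ({},{1,2,3,4}), ({},{1,2,3,4,5}), ...
Total ordered pairs: 243


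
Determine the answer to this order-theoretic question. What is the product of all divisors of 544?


Divisors of 544: [1, 2, 4, 8, 16, 17, 32, 34, 68, 136, 272, 544]
Product = n^(d(n)/2) = 544^(12/2)
Product = 25917517364985856


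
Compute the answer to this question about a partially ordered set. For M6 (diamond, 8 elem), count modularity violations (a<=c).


Modular law: if a <= c then a v (b ^ c) = (a v b) ^ c.
Check all triples (a,b,c) with a <= c among 8 elements.
This lattice is modular (diamonds M_m and their chain-products are modular).
Total violating triples: 0


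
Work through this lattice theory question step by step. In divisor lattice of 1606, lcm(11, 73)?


Join=lcm.
gcd(11,73)=1
lcm=803


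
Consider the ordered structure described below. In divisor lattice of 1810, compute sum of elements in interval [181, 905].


Interval [181,905] in divisors of 1810: [181, 905]
Sum = 1086


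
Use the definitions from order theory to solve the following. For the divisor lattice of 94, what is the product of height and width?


Height = length of longest chain minus 1; width = size of largest antichain.
A maximum chain: 1 | 47 | 94  (height 2).
A maximum antichain: {2, 47}  (width 2).
Product = 2 * 2 = 4


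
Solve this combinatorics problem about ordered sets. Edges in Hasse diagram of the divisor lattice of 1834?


A cover relation a -< b holds when a < b with no c strictly between.
Cover relations:
  1 -< 2
  1 -< 7
  1 -< 131
  2 -< 14
  2 -< 262
  7 -< 14
  7 -< 917
  14 -< 1834
  ...4 more
Total: 12


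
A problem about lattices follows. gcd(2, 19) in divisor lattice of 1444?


Meet=gcd.
gcd(2,19)=1


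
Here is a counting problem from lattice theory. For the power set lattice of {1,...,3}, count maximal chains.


A maximal chain goes from the minimum element to a maximal element via cover relations.
Counting all min-to-max paths in the cover graph.
Total maximal chains: 6


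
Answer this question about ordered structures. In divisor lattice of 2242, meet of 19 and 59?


In a divisor lattice, meet = gcd (greatest common divisor).
By Euclidean algorithm or factoring: gcd(19,59) = 1


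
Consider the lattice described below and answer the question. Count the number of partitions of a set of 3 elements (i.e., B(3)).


B(n) = number of set partitions of an n-element set.
B(n) satisfies the recurrence: B(n+1) = sum_k C(n,k)*B(k).
B(3) = 5


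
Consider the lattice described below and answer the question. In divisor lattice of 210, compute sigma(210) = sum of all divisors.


sigma(n) = sum of divisors.
Divisors of 210: [1, 2, 3, 5, 6, 7, 10, 14, 15, 21, 30, 35, 42, 70, 105, 210]
Sum = 576


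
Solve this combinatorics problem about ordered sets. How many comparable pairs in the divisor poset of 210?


A comparable pair {a,b} has a < b or b < a in the order.
Count unordered pairs where one element is strictly below the other.
Examples: {1,2}, {1,3}, {1,5}, {1,6}, ...
Total comparable pairs: 65


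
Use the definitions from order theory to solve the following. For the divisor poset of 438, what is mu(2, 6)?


In a divisor lattice, mu(a,b) = mu(b/a) where mu is the classical Mobius function.
b/a = 6/2 = 3
Prime factorization of 3: primes [3]
3 is squarefree with 1 prime factor(s), so mu(3) = (-1)^1 = -1


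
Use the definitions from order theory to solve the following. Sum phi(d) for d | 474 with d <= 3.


Divisors of 474 up to 3: [1, 2, 3]
phi values: [1, 1, 2]
Sum = 4


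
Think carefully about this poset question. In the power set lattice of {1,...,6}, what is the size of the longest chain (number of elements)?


A chain is a totally ordered subset; we count the number of elements in a maximum chain.
Compute, for each element x, the size of the longest chain ending at x:
  {}: 1
  {1}: 2
  {2}: 2
  {3}: 2
  {4}: 2
  {5}: 2
  ...
A maximum chain: {} < {1} < {1,2} < {1,2,3} < {1,2,3,4} < {1,2,3,4,5} < {1,2,3,4,5,6}
Number of elements in the longest chain: 7


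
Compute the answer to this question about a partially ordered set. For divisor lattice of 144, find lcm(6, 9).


In a divisor lattice, join = lcm (least common multiple).
Compute lcm iteratively: start with first element, then lcm(current, next).
Elements: [6, 9]
lcm(6,9) = 18
Final lcm = 18


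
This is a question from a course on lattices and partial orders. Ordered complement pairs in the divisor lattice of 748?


Complement pair (a,b): a meet b = bottom, a join b = top.
Here: gcd(a,b)=1 and lcm(a,b)=748, i.e. a*b=748 with a,b coprime.
Pairs found: (1,748), (4,187), (11,68), (17,44), ... (4 more)
Total ordered pairs: 8


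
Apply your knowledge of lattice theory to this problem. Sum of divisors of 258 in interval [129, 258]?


Interval [129,258] in divisors of 258: [129, 258]
Sum = 387


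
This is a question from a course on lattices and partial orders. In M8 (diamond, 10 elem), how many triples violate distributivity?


Distributive law: a ^ (b v c) = (a ^ b) v (a ^ c).
Check all 10^3 = 1000 ordered triples (a,b,c).
  e.g. a=a1, b=a2, c=a3: lhs=a1 != rhs=0
  e.g. a=a1, b=a2, c=a4: lhs=a1 != rhs=0
Total violating triples: 336


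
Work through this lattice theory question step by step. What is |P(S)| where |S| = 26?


Power set = 2^n.
2^26 = 67108864


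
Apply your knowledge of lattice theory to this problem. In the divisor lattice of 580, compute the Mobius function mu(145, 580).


In a divisor lattice, mu(a,b) = mu(b/a) where mu is the classical Mobius function.
b/a = 580/145 = 4
Prime factorization of 4: primes [2]
4 is not squarefree, so mu(4) = 0


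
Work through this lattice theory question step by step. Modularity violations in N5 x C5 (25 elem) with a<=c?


Modular law: if a <= c then a v (b ^ c) = (a v b) ^ c.
Check all triples (a,b,c) with a <= c among 25 elements.
  e.g. a=(a,0), b=(c,0), c=(b,0): lhs=(a,0) != rhs=(b,0)
  e.g. a=(a,0), b=(c,1), c=(b,0): lhs=(a,0) != rhs=(b,0)
Total violating triples: 75


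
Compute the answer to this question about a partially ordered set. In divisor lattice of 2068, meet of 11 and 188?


In a divisor lattice, meet = gcd (greatest common divisor).
By Euclidean algorithm or factoring: gcd(11,188) = 1


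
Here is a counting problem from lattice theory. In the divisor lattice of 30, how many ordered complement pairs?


Complement pair (a,b): a meet b = bottom, a join b = top.
Here: gcd(a,b)=1 and lcm(a,b)=30, i.e. a*b=30 with a,b coprime.
Pairs found: (1,30), (2,15), (3,10), (5,6), ... (4 more)
Total ordered pairs: 8


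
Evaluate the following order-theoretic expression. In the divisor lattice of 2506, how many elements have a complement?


An element a is complemented if some b has a meet b = bottom, a join b = top.
a is complemented iff gcd(a, n/a)=1, i.e. a is a unitary divisor of 2506.
Complemented elements: 1, 2, 7, 14, 179, 358, ... (2 more)
Count: 8


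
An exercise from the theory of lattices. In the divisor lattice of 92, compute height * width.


Height = length of longest chain minus 1; width = size of largest antichain.
A maximum chain: 1 | 23 | 46 | 92  (height 3).
A maximum antichain: {2, 23}  (width 2).
Product = 3 * 2 = 6


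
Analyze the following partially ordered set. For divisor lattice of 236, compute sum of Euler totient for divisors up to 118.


Divisors of 236 up to 118: [1, 2, 4, 59, 118]
phi values: [1, 1, 2, 58, 58]
Sum = 120


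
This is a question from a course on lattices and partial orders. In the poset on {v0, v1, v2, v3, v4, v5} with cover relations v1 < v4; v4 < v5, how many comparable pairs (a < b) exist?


A comparable pair {a,b} has a < b or b < a in the order.
Count unordered pairs where one element is strictly below the other.
Examples: {v1,v4}, {v1,v5}, {v4,v5}
Total comparable pairs: 3


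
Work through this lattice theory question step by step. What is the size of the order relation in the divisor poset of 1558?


The order relation is {(a,b) : a <= b}, reflexive so it includes (a,a).
Examples: (1,1), (1,1558), (1,19), (1,2), (1,38), ...
Total ordered pairs: 27


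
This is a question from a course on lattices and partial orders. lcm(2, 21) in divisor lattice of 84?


Join=lcm.
gcd(2,21)=1
lcm=42


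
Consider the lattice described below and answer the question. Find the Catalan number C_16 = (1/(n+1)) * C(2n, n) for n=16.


C(n) = C(2n, n) / (n+1).
C(32, 16) = 601080390
C(16) = 601080390 / 17 = 35357670


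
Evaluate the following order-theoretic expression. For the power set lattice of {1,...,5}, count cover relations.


A cover relation a -< b holds when a < b with no c strictly between.
Cover relations:
  {} -< {1}
  {} -< {2}
  {} -< {3}
  {} -< {4}
  {} -< {5}
  {1} -< {1,2}
  {1} -< {1,3}
  {1} -< {1,4}
  ...72 more
Total: 80


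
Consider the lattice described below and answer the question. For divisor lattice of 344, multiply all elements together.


Divisors of 344: [1, 2, 4, 8, 43, 86, 172, 344]
Product = n^(d(n)/2) = 344^(8/2)
Product = 14003408896


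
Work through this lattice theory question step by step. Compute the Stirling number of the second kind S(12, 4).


S(n,k) = k*S(n-1,k) + S(n-1,k-1).
S(11,4) = 145750, S(11,3) = 28501
S(12,4) = 4*145750 + 28501 = 583000 + 28501
S(12,4) = 611501


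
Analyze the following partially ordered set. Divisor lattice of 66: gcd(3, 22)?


Meet=gcd.
gcd(3,22)=1


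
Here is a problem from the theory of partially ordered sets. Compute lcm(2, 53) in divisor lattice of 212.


In a divisor lattice, join = lcm (least common multiple).
gcd(2,53) = 1
lcm(2,53) = 2*53/gcd = 106/1 = 106


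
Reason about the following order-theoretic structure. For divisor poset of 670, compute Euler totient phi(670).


phi(n) = n * prod_{p|n} (1 - 1/p).
Prime divisors of 670: [2, 5, 67]
phi(670) = 670 * (1 - 1/2) * (1 - 1/5) * (1 - 1/67)
phi(670) = 264


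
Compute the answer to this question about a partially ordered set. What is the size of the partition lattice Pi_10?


B(n) = number of set partitions of an n-element set.
B(n) satisfies the recurrence: B(n+1) = sum_k C(n,k)*B(k).
B(10) = 115975


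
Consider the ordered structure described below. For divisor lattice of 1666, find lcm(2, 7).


In a divisor lattice, join = lcm (least common multiple).
Compute lcm iteratively: start with first element, then lcm(current, next).
Elements: [2, 7]
lcm(2,7) = 14
Final lcm = 14


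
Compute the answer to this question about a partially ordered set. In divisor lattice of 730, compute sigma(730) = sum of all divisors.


sigma(n) = sum of divisors.
Divisors of 730: [1, 2, 5, 10, 73, 146, 365, 730]
Sum = 1332


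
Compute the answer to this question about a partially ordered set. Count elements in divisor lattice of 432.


Divisors of 432: [1, 2, 3, 4, 6, 8, 9, 12, 16, 18, 24, 27, 36, 48, 54, 72, 108, 144, 216, 432]
Count: 20


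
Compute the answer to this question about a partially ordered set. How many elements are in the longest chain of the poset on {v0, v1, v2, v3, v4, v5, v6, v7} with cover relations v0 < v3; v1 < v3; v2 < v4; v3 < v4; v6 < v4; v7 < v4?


A chain is a totally ordered subset; we count the number of elements in a maximum chain.
Compute, for each element x, the size of the longest chain ending at x:
  v0: 1
  v1: 1
  v2: 1
  v5: 1
  v6: 1
  v7: 1
  ...
A maximum chain: v0 < v3 < v4
Number of elements in the longest chain: 3


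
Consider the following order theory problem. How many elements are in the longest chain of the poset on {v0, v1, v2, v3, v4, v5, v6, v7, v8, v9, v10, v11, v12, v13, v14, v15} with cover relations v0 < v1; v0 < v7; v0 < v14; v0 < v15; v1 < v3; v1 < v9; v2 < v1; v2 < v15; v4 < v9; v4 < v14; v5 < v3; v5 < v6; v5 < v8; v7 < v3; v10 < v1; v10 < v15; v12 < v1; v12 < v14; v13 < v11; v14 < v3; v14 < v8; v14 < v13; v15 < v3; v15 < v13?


A chain is a totally ordered subset; we count the number of elements in a maximum chain.
Compute, for each element x, the size of the longest chain ending at x:
  v0: 1
  v2: 1
  v4: 1
  v5: 1
  v10: 1
  v12: 1
  ...
A maximum chain: v0 < v14 < v13 < v11
Number of elements in the longest chain: 4


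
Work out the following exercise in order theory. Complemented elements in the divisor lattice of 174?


An element a is complemented if some b has a meet b = bottom, a join b = top.
a is complemented iff gcd(a, n/a)=1, i.e. a is a unitary divisor of 174.
Complemented elements: 1, 2, 3, 6, 29, 58, ... (2 more)
Count: 8


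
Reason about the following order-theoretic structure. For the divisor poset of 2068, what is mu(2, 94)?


In a divisor lattice, mu(a,b) = mu(b/a) where mu is the classical Mobius function.
b/a = 94/2 = 47
Prime factorization of 47: primes [47]
47 is squarefree with 1 prime factor(s), so mu(47) = (-1)^1 = -1


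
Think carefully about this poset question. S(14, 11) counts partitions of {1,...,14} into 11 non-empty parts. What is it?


S(n,k) = k*S(n-1,k) + S(n-1,k-1).
S(13,11) = 2431, S(13,10) = 39325
S(14,11) = 11*2431 + 39325 = 26741 + 39325
S(14,11) = 66066


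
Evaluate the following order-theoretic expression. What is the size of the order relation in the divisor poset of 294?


The order relation is {(a,b) : a <= b}, reflexive so it includes (a,a).
Examples: (1,1), (1,14), (1,147), (1,2), (1,21), ...
Total ordered pairs: 54


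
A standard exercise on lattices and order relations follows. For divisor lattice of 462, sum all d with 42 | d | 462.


Interval [42,462] in divisors of 462: [42, 462]
Sum = 504


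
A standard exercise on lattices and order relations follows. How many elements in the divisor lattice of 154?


Divisors of 154: [1, 2, 7, 11, 14, 22, 77, 154]
Count: 8


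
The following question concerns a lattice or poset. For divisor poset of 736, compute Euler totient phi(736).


phi(n) = n * prod_{p|n} (1 - 1/p).
Prime divisors of 736: [2, 23]
phi(736) = 736 * (1 - 1/2) * (1 - 1/23)
phi(736) = 352


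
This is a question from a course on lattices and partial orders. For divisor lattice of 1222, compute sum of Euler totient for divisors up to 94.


Divisors of 1222 up to 94: [1, 2, 13, 26, 47, 94]
phi values: [1, 1, 12, 12, 46, 46]
Sum = 118


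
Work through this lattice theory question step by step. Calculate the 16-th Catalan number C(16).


C(n) = C(2n, n) / (n+1).
C(32, 16) = 601080390
C(16) = 601080390 / 17 = 35357670


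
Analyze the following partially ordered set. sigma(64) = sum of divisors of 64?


sigma(n) = sum of divisors.
Divisors of 64: [1, 2, 4, 8, 16, 32, 64]
Sum = 127


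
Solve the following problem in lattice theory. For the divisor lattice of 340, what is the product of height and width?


Height = length of longest chain minus 1; width = size of largest antichain.
A maximum chain: 1 | 17 | 85 | 170 | 340  (height 4).
A maximum antichain: {4, 10, 34, 85}  (width 4).
Product = 4 * 4 = 16


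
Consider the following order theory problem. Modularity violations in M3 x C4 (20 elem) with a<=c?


Modular law: if a <= c then a v (b ^ c) = (a v b) ^ c.
Check all triples (a,b,c) with a <= c among 20 elements.
This lattice is modular (diamonds M_m and their chain-products are modular).
Total violating triples: 0


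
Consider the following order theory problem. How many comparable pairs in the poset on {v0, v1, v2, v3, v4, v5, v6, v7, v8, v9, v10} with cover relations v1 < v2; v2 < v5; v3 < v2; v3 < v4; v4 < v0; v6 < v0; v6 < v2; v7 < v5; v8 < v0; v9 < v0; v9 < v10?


A comparable pair {a,b} has a < b or b < a in the order.
Count unordered pairs where one element is strictly below the other.
Examples: {v0,v3}, {v0,v4}, {v0,v6}, {v0,v8}, ...
Total comparable pairs: 15


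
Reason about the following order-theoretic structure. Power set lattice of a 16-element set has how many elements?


Power set = 2^n.
2^16 = 65536


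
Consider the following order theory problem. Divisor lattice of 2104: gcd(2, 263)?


Meet=gcd.
gcd(2,263)=1


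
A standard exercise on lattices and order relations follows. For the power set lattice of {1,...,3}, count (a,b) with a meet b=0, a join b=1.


Complement pair (a,b): a meet b = bottom, a join b = top.
Here: A intersect B = {} and A union B = {1,...,3}.
Pairs found: ({},{1,2,3}), ({1},{2,3}), ({2},{1,3}), ({3},{1,2}), ... (4 more)
Total ordered pairs: 8


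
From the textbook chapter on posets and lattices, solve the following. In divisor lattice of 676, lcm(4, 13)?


Join=lcm.
gcd(4,13)=1
lcm=52


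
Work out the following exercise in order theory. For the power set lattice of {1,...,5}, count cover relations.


A cover relation a -< b holds when a < b with no c strictly between.
Cover relations:
  {} -< {1}
  {} -< {2}
  {} -< {3}
  {} -< {4}
  {} -< {5}
  {1} -< {1,2}
  {1} -< {1,3}
  {1} -< {1,4}
  ...72 more
Total: 80


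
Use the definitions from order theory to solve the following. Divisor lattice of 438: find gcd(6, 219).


In a divisor lattice, meet = gcd (greatest common divisor).
By Euclidean algorithm or factoring: gcd(6,219) = 3


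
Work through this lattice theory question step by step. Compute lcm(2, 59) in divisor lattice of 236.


In a divisor lattice, join = lcm (least common multiple).
gcd(2,59) = 1
lcm(2,59) = 2*59/gcd = 118/1 = 118


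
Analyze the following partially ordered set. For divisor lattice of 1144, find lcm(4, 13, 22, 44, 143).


In a divisor lattice, join = lcm (least common multiple).
Compute lcm iteratively: start with first element, then lcm(current, next).
Elements: [4, 13, 22, 44, 143]
lcm(4,13) = 52
lcm(52,22) = 572
lcm(572,44) = 572
lcm(572,143) = 572
Final lcm = 572


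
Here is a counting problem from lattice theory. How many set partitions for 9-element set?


B(n) = number of set partitions of an n-element set.
B(n) satisfies the recurrence: B(n+1) = sum_k C(n,k)*B(k).
B(9) = 21147


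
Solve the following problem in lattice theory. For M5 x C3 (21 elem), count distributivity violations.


Distributive law: a ^ (b v c) = (a ^ b) v (a ^ c).
Check all 21^3 = 9261 ordered triples (a,b,c).
  e.g. a=(a1,0), b=(a2,0), c=(a3,0): lhs=(a1,0) != rhs=(0,0)
  e.g. a=(a1,0), b=(a2,0), c=(a3,1): lhs=(a1,0) != rhs=(0,0)
Total violating triples: 1620


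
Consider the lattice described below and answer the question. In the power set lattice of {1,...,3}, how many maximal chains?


A maximal chain goes from the minimum element to a maximal element via cover relations.
Counting all min-to-max paths in the cover graph.
Total maximal chains: 6


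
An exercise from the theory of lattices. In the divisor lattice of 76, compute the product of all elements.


Divisors of 76: [1, 2, 4, 19, 38, 76]
Product = n^(d(n)/2) = 76^(6/2)
Product = 438976


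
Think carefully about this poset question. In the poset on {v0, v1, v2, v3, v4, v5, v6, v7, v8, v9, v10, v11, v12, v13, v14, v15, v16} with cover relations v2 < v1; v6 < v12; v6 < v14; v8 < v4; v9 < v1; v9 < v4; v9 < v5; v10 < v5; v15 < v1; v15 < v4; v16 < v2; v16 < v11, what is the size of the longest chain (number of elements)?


A chain is a totally ordered subset; we count the number of elements in a maximum chain.
Compute, for each element x, the size of the longest chain ending at x:
  v0: 1
  v3: 1
  v6: 1
  v7: 1
  v8: 1
  v9: 1
  ...
A maximum chain: v16 < v2 < v1
Number of elements in the longest chain: 3


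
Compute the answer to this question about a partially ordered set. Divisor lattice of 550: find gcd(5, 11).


In a divisor lattice, meet = gcd (greatest common divisor).
By Euclidean algorithm or factoring: gcd(5,11) = 1


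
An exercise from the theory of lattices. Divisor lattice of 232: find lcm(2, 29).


In a divisor lattice, join = lcm (least common multiple).
gcd(2,29) = 1
lcm(2,29) = 2*29/gcd = 58/1 = 58


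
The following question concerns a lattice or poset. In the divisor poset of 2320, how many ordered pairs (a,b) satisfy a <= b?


The order relation is {(a,b) : a <= b}, reflexive so it includes (a,a).
Examples: (1,1), (1,10), (1,116), (1,1160), (1,145), ...
Total ordered pairs: 135


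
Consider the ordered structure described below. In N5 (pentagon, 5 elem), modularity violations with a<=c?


Modular law: if a <= c then a v (b ^ c) = (a v b) ^ c.
Check all triples (a,b,c) with a <= c among 5 elements.
  e.g. a=a, b=c, c=b: lhs=a != rhs=b
Total violating triples: 1


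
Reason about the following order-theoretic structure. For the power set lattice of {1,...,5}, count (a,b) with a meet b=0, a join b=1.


Complement pair (a,b): a meet b = bottom, a join b = top.
Here: A intersect B = {} and A union B = {1,...,5}.
Pairs found: ({},{1,2,3,4,5}), ({1},{2,3,4,5}), ({2},{1,3,4,5}), ({3},{1,2,4,5}), ... (28 more)
Total ordered pairs: 32


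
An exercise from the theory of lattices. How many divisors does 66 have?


Divisors of 66: [1, 2, 3, 6, 11, 22, 33, 66]
Count: 8


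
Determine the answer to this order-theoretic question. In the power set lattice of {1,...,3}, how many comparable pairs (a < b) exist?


A comparable pair {a,b} has a < b or b < a in the order.
Count unordered pairs where one element is strictly below the other.
Examples: {{},{1}}, {{},{2}}, {{},{3}}, {{},{1,2}}, ...
Total comparable pairs: 19


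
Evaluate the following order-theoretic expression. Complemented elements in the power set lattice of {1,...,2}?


An element a is complemented if some b has a meet b = bottom, a join b = top.
every subset A has complement S\A, so all elements are complemented.
Complemented elements: {}, {1}, {2}, {1,2}
Count: 4


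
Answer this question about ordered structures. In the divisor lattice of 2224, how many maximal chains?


A maximal chain goes from the minimum element to a maximal element via cover relations.
Counting all min-to-max paths in the cover graph.
Total maximal chains: 5


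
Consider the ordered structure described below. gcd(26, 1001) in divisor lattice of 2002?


Meet=gcd.
gcd(26,1001)=13


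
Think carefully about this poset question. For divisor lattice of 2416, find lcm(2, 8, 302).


In a divisor lattice, join = lcm (least common multiple).
Compute lcm iteratively: start with first element, then lcm(current, next).
Elements: [2, 8, 302]
lcm(2,8) = 8
lcm(8,302) = 1208
Final lcm = 1208


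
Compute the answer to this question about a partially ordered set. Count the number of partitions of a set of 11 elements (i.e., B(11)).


B(n) = number of set partitions of an n-element set.
B(n) satisfies the recurrence: B(n+1) = sum_k C(n,k)*B(k).
B(11) = 678570


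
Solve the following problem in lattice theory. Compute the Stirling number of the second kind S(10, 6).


S(n,k) = k*S(n-1,k) + S(n-1,k-1).
S(9,6) = 2646, S(9,5) = 6951
S(10,6) = 6*2646 + 6951 = 15876 + 6951
S(10,6) = 22827


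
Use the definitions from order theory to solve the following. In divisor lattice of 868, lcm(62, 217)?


Join=lcm.
gcd(62,217)=31
lcm=434


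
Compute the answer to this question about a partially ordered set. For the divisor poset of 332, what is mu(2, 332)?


In a divisor lattice, mu(a,b) = mu(b/a) where mu is the classical Mobius function.
b/a = 332/2 = 166
Prime factorization of 166: primes [2, 83]
166 is squarefree with 2 prime factor(s), so mu(166) = (-1)^2 = 1


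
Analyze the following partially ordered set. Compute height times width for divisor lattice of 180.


Height = length of longest chain minus 1; width = size of largest antichain.
A maximum chain: 1 | 5 | 15 | 45 | 90 | 180  (height 5).
A maximum antichain: {4, 6, 9, 10, 15}  (width 5).
Product = 5 * 5 = 25
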